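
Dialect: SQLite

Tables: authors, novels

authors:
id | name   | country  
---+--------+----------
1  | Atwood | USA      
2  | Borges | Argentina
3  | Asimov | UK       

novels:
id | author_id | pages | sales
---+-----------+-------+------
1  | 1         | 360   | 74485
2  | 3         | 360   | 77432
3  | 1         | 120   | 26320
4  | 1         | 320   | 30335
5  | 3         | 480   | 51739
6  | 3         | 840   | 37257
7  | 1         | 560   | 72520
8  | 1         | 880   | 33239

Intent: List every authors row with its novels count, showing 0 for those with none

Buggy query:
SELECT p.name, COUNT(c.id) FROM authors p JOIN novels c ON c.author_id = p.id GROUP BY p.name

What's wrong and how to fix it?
Bug: An inner join excludes parents with zero children

Fix: Use LEFT JOIN so parents without children still appear (COUNT(c.id) gives 0)

Corrected query:
SELECT p.name, COUNT(c.id) FROM authors p LEFT JOIN novels c ON c.author_id = p.id GROUP BY p.name

Result:
name   | COUNT(c.id)
-------+------------
Asimov | 3          
Atwood | 5          
Borges | 0          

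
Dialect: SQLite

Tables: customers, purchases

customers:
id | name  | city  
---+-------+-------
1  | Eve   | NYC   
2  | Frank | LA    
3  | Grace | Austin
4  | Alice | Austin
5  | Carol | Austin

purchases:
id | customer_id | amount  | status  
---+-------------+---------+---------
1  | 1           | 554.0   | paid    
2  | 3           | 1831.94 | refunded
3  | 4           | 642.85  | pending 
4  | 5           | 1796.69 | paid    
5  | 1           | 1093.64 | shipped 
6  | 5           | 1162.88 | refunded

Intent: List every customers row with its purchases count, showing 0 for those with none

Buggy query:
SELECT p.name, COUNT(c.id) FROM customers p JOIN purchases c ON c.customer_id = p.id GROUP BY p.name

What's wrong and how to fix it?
Bug: An inner join excludes parents with zero children

Fix: Use LEFT JOIN so parents without children still appear (COUNT(c.id) gives 0)

Corrected query:
SELECT p.name, COUNT(c.id) FROM customers p LEFT JOIN purchases c ON c.customer_id = p.id GROUP BY p.name

Result:
name  | COUNT(c.id)
------+------------
Alice | 1          
Carol | 2          
Eve   | 2          
Frank | 0          
Grace | 1          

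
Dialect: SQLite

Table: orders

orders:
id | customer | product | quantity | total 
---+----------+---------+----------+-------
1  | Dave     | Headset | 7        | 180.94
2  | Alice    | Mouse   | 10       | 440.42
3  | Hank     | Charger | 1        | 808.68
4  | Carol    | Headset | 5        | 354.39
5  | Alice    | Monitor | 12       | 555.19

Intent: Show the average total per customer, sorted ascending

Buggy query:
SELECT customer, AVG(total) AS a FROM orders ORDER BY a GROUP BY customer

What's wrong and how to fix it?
Bug: GROUP BY must precede ORDER BY

Fix: Move ORDER BY to the end, after GROUP BY

Corrected query:
SELECT customer, AVG(total) AS a FROM orders GROUP BY customer ORDER BY a

Result:
customer | a      
---------+--------
Dave     | 180.94 
Carol    | 354.39 
Alice    | 497.805
Hank     | 808.68 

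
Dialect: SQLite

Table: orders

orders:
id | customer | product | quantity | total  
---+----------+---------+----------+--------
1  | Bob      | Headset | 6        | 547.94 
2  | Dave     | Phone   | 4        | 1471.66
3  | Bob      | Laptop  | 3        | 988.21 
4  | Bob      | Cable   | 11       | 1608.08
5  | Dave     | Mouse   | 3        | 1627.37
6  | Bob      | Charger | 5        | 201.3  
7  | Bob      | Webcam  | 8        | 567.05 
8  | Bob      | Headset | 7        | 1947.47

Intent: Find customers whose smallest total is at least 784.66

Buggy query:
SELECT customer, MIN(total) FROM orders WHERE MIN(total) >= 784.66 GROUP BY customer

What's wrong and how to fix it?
Bug: Aggregates like MIN are computed per group after WHERE runs

Fix: Replace WHERE with HAVING after the GROUP BY

Corrected query:
SELECT customer, MIN(total) FROM orders GROUP BY customer HAVING MIN(total) >= 784.66

Result:
customer | MIN(total)
---------+-----------
Dave     | 1471.66   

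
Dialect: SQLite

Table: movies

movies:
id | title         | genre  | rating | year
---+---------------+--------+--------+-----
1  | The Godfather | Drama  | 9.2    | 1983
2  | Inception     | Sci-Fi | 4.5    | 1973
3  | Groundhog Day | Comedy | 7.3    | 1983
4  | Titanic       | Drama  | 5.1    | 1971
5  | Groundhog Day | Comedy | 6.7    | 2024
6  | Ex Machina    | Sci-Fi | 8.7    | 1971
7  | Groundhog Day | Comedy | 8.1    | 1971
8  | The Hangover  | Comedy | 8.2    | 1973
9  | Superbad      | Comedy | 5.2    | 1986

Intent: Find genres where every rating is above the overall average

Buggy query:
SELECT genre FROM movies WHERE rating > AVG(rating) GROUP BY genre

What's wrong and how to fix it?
Bug: WHERE evaluates per row before aggregation, so AVG() is unavailable

Fix: Compute the overall average in a scalar subquery and compare each group's MIN against it in HAVING

Corrected query:
SELECT genre FROM movies GROUP BY genre HAVING MIN(rating) > (SELECT AVG(rating) FROM movies)

Result:
(no rows)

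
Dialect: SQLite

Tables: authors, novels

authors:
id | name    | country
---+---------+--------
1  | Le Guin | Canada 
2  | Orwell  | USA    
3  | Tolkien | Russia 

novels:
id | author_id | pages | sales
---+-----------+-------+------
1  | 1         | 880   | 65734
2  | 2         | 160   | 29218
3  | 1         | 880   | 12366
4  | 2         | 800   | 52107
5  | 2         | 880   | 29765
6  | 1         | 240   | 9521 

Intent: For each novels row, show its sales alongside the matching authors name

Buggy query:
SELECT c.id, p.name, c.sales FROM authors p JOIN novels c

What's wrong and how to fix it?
Bug: JOIN with no ON clause produces a cartesian product; every novels row pairs with every authors row

Fix: Specify the join condition linking the foreign key to the parent id

Corrected query:
SELECT c.id, p.name, c.sales FROM authors p JOIN novels c ON c.author_id = p.id

Result:
id | name    | sales
---+---------+------
1  | Le Guin | 65734
2  | Orwell  | 29218
3  | Le Guin | 12366
4  | Orwell  | 52107
5  | Orwell  | 29765
6  | Le Guin | 9521 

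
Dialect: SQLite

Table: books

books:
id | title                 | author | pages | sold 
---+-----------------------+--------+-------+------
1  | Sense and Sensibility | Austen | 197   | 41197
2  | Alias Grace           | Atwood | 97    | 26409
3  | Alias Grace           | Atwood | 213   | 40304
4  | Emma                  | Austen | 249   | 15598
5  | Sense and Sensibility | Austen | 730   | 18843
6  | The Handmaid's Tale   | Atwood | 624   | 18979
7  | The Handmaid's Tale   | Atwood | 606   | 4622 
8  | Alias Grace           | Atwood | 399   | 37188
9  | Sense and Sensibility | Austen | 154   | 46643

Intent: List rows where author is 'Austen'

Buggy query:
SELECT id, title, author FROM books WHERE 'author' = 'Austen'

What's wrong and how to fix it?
Bug: Single quotes denote string literals in SQL; the column name is being compared as a constant string

Fix: Reference the column as author without single quotes

Corrected query:
SELECT id, title, author FROM books WHERE author = 'Austen'

Result:
id | title                 | author
---+-----------------------+-------
1  | Sense and Sensibility | Austen
4  | Emma                  | Austen
5  | Sense and Sensibility | Austen
9  | Sense and Sensibility | Austen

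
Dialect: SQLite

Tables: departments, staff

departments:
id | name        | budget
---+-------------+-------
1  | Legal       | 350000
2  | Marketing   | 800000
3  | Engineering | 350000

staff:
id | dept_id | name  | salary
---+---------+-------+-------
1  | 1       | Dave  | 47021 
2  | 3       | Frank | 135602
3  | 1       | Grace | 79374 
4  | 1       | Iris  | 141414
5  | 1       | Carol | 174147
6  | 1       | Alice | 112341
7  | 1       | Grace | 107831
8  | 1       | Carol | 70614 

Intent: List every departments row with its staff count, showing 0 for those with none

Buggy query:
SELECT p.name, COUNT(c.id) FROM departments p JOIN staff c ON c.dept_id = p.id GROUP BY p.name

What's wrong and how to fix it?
Bug: An inner join excludes parents with zero children

Fix: Switch to LEFT JOIN to retain unmatched parent rows

Corrected query:
SELECT p.name, COUNT(c.id) FROM departments p LEFT JOIN staff c ON c.dept_id = p.id GROUP BY p.name

Result:
name        | COUNT(c.id)
------------+------------
Engineering | 1          
Legal       | 7          
Marketing   | 0          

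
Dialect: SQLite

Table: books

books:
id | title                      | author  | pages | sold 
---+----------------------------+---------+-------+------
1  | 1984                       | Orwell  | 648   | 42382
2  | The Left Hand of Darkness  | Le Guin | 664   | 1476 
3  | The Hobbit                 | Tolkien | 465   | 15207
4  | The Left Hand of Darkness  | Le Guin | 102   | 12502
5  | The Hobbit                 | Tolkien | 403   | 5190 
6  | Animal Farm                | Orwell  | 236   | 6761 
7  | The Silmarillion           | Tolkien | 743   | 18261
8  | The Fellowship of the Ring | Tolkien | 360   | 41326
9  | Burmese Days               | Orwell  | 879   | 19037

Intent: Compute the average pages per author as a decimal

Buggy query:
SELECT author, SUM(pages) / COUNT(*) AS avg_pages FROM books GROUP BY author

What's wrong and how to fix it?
Bug: SUM(pages) and COUNT(*) are both integers; the division truncates the fractional part

Fix: Cast one side to REAL so the division keeps the fractional part

Corrected query:
SELECT author, SUM(pages) * 1.0 / COUNT(*) AS avg_pages FROM books GROUP BY author

Result:
author  | avg_pages 
--------+-----------
Le Guin | 383       
Orwell  | 587.666667
Tolkien | 492.75    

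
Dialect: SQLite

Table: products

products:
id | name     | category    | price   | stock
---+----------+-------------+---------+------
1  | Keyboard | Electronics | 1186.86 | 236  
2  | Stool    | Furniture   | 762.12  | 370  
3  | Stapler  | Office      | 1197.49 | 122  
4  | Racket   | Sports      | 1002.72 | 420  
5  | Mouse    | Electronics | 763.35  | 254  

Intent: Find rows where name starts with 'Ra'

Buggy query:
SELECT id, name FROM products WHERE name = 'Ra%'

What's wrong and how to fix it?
Bug: Wildcards only work with LIKE; '=' treats '%' as a literal character

Fix: Use LIKE for wildcard pattern matching

Corrected query:
SELECT id, name FROM products WHERE name LIKE 'Ra%'

Result:
id | name  
---+-------
4  | Racket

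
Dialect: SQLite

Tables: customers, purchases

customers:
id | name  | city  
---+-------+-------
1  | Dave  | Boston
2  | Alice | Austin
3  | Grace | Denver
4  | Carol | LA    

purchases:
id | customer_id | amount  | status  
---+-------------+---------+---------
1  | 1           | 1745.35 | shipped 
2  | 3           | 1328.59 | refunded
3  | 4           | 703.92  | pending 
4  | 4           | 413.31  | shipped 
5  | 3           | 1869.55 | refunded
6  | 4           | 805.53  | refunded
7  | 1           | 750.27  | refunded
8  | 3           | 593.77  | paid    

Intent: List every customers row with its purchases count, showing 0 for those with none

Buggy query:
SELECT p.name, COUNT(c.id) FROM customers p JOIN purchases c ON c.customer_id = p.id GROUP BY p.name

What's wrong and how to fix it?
Bug: An inner join excludes parents with zero children

Fix: Use LEFT JOIN so parents without children still appear (COUNT(c.id) gives 0)

Corrected query:
SELECT p.name, COUNT(c.id) FROM customers p LEFT JOIN purchases c ON c.customer_id = p.id GROUP BY p.name

Result:
name  | COUNT(c.id)
------+------------
Alice | 0          
Carol | 3          
Dave  | 2          
Grace | 3          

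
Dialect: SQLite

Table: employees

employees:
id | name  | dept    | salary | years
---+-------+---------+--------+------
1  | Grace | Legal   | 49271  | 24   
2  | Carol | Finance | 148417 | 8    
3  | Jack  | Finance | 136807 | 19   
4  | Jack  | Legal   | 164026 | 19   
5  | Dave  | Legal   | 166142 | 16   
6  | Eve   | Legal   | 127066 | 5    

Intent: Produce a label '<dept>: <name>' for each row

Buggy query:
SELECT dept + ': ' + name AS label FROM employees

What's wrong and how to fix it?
Bug: SQLite uses || for string concatenation; + coerces text to numbers (yielding 0)

Fix: Use the || operator for string concatenation

Corrected query:
SELECT dept || ': ' || name AS label FROM employees

Result:
label         
--------------
Legal: Grace  
Finance: Carol
Finance: Jack 
Legal: Jack   
Legal: Dave   
Legal: Eve    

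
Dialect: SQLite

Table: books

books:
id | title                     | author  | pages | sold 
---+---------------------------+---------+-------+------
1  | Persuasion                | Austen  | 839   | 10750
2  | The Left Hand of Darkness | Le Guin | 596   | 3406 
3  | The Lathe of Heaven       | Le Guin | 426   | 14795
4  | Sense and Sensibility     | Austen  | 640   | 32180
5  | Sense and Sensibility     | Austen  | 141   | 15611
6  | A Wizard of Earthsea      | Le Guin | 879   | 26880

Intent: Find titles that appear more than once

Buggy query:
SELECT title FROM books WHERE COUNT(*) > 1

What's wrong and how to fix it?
Bug: COUNT(*) is an aggregate and cannot be used in WHERE

Fix: Group first, then use HAVING for the count condition

Corrected query:
SELECT title FROM books GROUP BY title HAVING COUNT(*) > 1

Result:
title                
---------------------
Sense and Sensibility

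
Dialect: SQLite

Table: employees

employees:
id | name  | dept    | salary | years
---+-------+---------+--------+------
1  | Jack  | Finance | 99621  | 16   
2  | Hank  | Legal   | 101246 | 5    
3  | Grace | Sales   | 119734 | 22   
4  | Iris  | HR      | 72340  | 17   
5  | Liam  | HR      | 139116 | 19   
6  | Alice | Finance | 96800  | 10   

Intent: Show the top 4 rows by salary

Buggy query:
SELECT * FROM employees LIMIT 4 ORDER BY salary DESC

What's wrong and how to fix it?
Bug: ORDER BY cannot follow LIMIT; LIMIT is the final clause

Fix: Sort with ORDER BY, then apply LIMIT

Corrected query:
SELECT * FROM employees ORDER BY salary DESC LIMIT 4

Result:
id | name  | dept    | salary | years
---+-------+---------+--------+------
5  | Liam  | HR      | 139116 | 19   
3  | Grace | Sales   | 119734 | 22   
2  | Hank  | Legal   | 101246 | 5    
1  | Jack  | Finance | 99621  | 16   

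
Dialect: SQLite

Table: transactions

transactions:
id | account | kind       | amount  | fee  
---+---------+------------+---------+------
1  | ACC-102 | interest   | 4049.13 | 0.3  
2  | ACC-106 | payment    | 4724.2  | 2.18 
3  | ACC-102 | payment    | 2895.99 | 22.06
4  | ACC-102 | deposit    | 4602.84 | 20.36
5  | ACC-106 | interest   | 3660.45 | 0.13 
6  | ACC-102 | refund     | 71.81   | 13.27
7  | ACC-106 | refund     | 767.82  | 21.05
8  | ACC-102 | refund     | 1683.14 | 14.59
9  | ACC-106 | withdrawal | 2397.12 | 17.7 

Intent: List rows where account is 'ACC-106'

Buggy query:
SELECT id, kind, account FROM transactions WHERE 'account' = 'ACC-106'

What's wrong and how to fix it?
Bug: 'account' in single quotes is a string literal, not the column; the comparison is literal-vs-literal and never true

Fix: Remove the quotes around the column name (or use double quotes for an identifier)

Corrected query:
SELECT id, kind, account FROM transactions WHERE account = 'ACC-106'

Result:
id | kind       | account
---+------------+--------
2  | payment    | ACC-106
5  | interest   | ACC-106
7  | refund     | ACC-106
9  | withdrawal | ACC-106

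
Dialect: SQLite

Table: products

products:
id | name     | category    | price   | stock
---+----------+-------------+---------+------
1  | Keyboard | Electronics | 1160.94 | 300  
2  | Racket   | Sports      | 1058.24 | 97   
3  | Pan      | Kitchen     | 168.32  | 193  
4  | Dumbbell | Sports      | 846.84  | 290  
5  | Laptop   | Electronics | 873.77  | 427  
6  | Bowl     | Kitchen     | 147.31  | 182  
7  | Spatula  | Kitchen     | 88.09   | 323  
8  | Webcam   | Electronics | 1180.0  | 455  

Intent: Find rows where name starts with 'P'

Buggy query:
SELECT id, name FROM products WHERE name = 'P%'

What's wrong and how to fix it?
Bug: '=' compares the literal string including the % character; pattern matching needs LIKE

Fix: Use LIKE for wildcard pattern matching

Corrected query:
SELECT id, name FROM products WHERE name LIKE 'P%'

Result:
id | name
---+-----
3  | Pan 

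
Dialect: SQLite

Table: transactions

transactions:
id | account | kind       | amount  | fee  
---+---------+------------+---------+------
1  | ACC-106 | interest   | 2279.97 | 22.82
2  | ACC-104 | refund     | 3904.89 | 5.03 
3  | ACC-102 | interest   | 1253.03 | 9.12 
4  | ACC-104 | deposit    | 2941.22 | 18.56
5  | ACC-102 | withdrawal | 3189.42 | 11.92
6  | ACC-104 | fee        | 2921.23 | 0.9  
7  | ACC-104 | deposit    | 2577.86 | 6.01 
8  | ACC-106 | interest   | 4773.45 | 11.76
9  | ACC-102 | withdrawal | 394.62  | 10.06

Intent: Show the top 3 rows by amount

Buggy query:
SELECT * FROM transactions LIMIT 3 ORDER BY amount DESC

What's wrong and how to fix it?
Bug: ORDER BY cannot follow LIMIT; LIMIT is the final clause

Fix: Swap the clauses: ORDER BY first, then LIMIT

Corrected query:
SELECT * FROM transactions ORDER BY amount DESC LIMIT 3

Result:
id | account | kind       | amount  | fee  
---+---------+------------+---------+------
8  | ACC-106 | interest   | 4773.45 | 11.76
2  | ACC-104 | refund     | 3904.89 | 5.03 
5  | ACC-102 | withdrawal | 3189.42 | 11.92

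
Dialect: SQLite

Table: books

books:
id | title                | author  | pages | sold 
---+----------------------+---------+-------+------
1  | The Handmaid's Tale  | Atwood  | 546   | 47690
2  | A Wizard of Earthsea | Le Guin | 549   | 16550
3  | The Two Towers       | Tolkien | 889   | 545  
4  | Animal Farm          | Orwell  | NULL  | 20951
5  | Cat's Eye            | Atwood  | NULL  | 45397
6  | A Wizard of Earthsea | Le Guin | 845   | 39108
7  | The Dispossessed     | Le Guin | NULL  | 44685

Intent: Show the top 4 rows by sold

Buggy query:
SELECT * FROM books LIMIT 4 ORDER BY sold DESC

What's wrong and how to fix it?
Bug: LIMIT must come after ORDER BY

Fix: Swap the clauses: ORDER BY first, then LIMIT

Corrected query:
SELECT * FROM books ORDER BY sold DESC LIMIT 4

Result:
id | title                | author  | pages | sold 
---+----------------------+---------+-------+------
1  | The Handmaid's Tale  | Atwood  | 546   | 47690
5  | Cat's Eye            | Atwood  | NULL  | 45397
7  | The Dispossessed     | Le Guin | NULL  | 44685
6  | A Wizard of Earthsea | Le Guin | 845   | 39108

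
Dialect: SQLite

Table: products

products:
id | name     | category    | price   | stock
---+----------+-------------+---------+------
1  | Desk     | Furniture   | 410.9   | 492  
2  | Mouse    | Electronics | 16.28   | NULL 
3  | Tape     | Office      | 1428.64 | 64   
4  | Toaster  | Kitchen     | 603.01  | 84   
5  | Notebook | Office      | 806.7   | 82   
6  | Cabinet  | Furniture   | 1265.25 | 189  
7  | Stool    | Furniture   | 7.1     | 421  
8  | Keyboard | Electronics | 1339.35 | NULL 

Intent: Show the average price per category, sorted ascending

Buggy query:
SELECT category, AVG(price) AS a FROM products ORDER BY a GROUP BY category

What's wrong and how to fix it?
Bug: ORDER BY appears before GROUP BY; SQL clause order requires GROUP BY first

Fix: Move ORDER BY to the end, after GROUP BY

Corrected query:
SELECT category, AVG(price) AS a FROM products GROUP BY category ORDER BY a

Result:
category    | a         
------------+-----------
Furniture   | 561.083333
Kitchen     | 603.01    
Electronics | 677.815   
Office      | 1117.67   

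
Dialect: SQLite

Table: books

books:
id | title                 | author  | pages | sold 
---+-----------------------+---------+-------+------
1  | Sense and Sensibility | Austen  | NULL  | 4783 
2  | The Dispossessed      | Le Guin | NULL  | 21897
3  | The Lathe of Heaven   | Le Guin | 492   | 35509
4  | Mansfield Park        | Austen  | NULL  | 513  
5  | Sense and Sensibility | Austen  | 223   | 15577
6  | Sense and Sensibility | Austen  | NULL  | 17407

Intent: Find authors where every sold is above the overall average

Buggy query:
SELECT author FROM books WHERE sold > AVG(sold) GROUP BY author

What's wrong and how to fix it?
Bug: WHERE evaluates per row before aggregation, so AVG() is unavailable

Fix: Use a subquery for AVG and a HAVING MIN(...) filter so the condition holds for every row in the group

Corrected query:
SELECT author FROM books GROUP BY author HAVING MIN(sold) > (SELECT AVG(sold) FROM books)

Result:
author 
-------
Le Guin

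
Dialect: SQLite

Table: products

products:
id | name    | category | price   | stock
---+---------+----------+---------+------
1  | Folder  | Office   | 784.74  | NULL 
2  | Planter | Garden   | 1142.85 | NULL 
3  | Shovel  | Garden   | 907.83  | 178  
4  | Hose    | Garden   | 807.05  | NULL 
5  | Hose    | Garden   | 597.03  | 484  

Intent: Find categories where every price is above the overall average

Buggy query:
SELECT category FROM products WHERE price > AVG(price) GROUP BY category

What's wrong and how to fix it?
Bug: WHERE evaluates per row before aggregation, so AVG() is unavailable

Fix: Use a subquery for AVG and a HAVING MIN(...) filter so the condition holds for every row in the group

Corrected query:
SELECT category FROM products GROUP BY category HAVING MIN(price) > (SELECT AVG(price) FROM products)

Result:
(no rows)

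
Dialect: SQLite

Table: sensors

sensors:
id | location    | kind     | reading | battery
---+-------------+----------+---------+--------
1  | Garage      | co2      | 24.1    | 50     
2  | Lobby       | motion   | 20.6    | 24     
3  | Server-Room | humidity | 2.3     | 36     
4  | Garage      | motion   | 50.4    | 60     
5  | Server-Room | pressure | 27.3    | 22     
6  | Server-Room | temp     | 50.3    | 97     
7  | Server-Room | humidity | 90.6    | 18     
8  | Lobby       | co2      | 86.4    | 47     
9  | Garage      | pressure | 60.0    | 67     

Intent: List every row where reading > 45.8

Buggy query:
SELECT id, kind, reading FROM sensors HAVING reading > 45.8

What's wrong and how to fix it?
Bug: This is a non-aggregate query (no GROUP BY, no aggregates), so in SQLite the HAVING clause is invalid here; a row-level condition belongs in WHERE

Fix: Use WHERE for row-level filtering

Corrected query:
SELECT id, kind, reading FROM sensors WHERE reading > 45.8

Result:
id | kind     | reading
---+----------+--------
4  | motion   | 50.4   
6  | temp     | 50.3   
7  | humidity | 90.6   
8  | co2      | 86.4   
9  | pressure | 60     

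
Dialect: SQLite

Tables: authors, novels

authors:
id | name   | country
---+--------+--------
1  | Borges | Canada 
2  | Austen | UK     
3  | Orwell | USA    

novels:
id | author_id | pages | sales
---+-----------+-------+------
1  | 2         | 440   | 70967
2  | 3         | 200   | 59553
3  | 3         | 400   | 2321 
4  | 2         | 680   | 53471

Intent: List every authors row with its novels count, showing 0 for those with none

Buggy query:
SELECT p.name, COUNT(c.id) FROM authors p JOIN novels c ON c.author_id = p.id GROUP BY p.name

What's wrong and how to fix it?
Bug: INNER JOIN drops authors rows that have no matching novels rows

Fix: Switch to LEFT JOIN to retain unmatched parent rows

Corrected query:
SELECT p.name, COUNT(c.id) FROM authors p LEFT JOIN novels c ON c.author_id = p.id GROUP BY p.name

Result:
name   | COUNT(c.id)
-------+------------
Austen | 2          
Borges | 0          
Orwell | 2          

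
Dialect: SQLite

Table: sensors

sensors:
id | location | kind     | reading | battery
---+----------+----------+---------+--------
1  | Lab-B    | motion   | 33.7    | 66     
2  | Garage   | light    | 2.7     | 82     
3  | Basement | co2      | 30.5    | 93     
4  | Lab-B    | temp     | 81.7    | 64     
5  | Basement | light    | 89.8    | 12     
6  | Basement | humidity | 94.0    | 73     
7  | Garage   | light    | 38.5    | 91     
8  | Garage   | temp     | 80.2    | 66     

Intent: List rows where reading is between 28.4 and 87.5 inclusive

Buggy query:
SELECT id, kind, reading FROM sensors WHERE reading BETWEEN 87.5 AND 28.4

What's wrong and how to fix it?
Bug: BETWEEN expects the lower bound first; with 87.5 AND 28.4 the range is empty

Fix: Swap the bounds so the smaller value comes first

Corrected query:
SELECT id, kind, reading FROM sensors WHERE reading BETWEEN 28.4 AND 87.5

Result:
id | kind   | reading
---+--------+--------
1  | motion | 33.7   
3  | co2    | 30.5   
4  | temp   | 81.7   
7  | light  | 38.5   
8  | temp   | 80.2   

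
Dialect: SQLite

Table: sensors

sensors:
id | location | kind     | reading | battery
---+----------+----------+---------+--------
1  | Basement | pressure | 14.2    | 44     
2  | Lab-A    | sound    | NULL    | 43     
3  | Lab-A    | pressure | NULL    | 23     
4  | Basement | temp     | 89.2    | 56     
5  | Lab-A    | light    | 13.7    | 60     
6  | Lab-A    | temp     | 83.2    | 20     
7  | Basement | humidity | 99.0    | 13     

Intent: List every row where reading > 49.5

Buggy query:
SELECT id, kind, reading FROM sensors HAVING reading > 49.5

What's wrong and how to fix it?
Bug: HAVING filters the output of aggregation, but this query has no GROUP BY and no aggregate functions, so SQLite rejects it (HAVING clause on a non-aggregate query); the condition here is per row

Fix: Replace HAVING with WHERE since the condition applies to individual rows

Corrected query:
SELECT id, kind, reading FROM sensors WHERE reading > 49.5

Result:
id | kind     | reading
---+----------+--------
4  | temp     | 89.2   
6  | temp     | 83.2   
7  | humidity | 99     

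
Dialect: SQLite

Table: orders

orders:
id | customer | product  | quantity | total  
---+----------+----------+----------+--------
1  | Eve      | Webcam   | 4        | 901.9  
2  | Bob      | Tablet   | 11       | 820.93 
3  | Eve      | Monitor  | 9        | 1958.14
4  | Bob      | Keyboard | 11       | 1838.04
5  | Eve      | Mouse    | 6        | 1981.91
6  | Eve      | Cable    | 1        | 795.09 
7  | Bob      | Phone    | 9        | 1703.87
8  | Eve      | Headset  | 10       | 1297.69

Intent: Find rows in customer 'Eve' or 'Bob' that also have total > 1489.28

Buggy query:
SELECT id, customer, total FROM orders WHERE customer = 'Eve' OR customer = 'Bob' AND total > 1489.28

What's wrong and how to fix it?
Bug: AND binds tighter than OR, so this parses as customer = 'Eve' OR (customer = 'Bob' AND total > 1489.28)

Fix: Add parentheses around the OR so the AND applies to both alternatives

Corrected query:
SELECT id, customer, total FROM orders WHERE (customer = 'Eve' OR customer = 'Bob') AND total > 1489.28

Result:
id | customer | total  
---+----------+--------
3  | Eve      | 1958.14
4  | Bob      | 1838.04
5  | Eve      | 1981.91
7  | Bob      | 1703.87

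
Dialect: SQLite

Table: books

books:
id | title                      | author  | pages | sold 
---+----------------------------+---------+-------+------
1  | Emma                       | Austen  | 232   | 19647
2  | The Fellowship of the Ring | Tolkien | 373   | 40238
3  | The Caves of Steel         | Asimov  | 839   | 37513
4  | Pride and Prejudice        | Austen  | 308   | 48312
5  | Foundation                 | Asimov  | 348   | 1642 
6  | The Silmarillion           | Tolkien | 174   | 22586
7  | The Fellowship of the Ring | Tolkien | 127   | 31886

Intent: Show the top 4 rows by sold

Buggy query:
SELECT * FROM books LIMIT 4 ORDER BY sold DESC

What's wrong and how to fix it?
Bug: LIMIT must come after ORDER BY

Fix: Swap the clauses: ORDER BY first, then LIMIT

Corrected query:
SELECT * FROM books ORDER BY sold DESC LIMIT 4

Result:
id | title                      | author  | pages | sold 
---+----------------------------+---------+-------+------
4  | Pride and Prejudice        | Austen  | 308   | 48312
2  | The Fellowship of the Ring | Tolkien | 373   | 40238
3  | The Caves of Steel         | Asimov  | 839   | 37513
7  | The Fellowship of the Ring | Tolkien | 127   | 31886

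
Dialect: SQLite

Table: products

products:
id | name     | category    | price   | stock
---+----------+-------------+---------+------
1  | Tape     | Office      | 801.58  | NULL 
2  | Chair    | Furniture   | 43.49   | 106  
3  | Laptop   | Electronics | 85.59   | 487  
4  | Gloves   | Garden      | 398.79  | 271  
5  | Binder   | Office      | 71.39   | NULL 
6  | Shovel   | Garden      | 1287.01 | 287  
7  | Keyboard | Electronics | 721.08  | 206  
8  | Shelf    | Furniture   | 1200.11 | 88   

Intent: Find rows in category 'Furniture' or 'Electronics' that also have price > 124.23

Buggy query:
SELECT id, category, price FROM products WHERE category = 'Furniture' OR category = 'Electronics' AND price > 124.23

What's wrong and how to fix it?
Bug: Without parentheses, AND is evaluated before OR, so the price filter only applies to the 'Electronics' branch

Fix: Group the OR with parentheses (or use IN), then AND the threshold

Corrected query:
SELECT id, category, price FROM products WHERE (category = 'Furniture' OR category = 'Electronics') AND price > 124.23

Result:
id | category    | price  
---+-------------+--------
7  | Electronics | 721.08 
8  | Furniture   | 1200.11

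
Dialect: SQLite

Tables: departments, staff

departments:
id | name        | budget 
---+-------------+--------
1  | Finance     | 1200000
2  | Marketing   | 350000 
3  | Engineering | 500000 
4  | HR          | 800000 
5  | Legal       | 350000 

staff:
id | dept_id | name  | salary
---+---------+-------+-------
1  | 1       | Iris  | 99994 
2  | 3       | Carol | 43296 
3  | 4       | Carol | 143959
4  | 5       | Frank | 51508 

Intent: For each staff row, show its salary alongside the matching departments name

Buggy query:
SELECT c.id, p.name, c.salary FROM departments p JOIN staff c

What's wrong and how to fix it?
Bug: JOIN with no ON clause produces a cartesian product; every staff row pairs with every departments row

Fix: Add ON c.dept_id = p.id to the JOIN

Corrected query:
SELECT c.id, p.name, c.salary FROM departments p JOIN staff c ON c.dept_id = p.id

Result:
id | name        | salary
---+-------------+-------
1  | Finance     | 99994 
2  | Engineering | 43296 
3  | HR          | 143959
4  | Legal       | 51508 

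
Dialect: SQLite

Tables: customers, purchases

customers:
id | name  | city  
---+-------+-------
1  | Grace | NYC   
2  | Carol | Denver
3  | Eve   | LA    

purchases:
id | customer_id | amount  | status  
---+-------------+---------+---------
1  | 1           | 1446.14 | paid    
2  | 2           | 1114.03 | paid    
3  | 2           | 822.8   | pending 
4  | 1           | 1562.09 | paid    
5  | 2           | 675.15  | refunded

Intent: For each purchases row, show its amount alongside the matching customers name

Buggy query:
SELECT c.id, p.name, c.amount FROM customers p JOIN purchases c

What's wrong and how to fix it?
Bug: Missing join condition: each purchases row is matched to all customers rows instead of just its own

Fix: Specify the join condition linking the foreign key to the parent id

Corrected query:
SELECT c.id, p.name, c.amount FROM customers p JOIN purchases c ON c.customer_id = p.id

Result:
id | name  | amount 
---+-------+--------
1  | Grace | 1446.14
2  | Carol | 1114.03
3  | Carol | 822.8  
4  | Grace | 1562.09
5  | Carol | 675.15 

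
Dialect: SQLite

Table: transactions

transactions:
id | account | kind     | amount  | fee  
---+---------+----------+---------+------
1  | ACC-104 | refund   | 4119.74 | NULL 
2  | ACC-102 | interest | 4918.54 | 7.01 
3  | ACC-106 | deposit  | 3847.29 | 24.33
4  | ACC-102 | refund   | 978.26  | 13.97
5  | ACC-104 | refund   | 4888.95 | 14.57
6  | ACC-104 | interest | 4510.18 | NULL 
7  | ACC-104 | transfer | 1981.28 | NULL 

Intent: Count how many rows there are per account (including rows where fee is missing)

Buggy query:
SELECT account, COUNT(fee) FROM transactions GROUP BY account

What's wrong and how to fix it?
Bug: COUNT(fee) skips NULLs, so groups with missing fee are undercounted

Fix: Use COUNT(*) to count all rows regardless of NULL

Corrected query:
SELECT account, COUNT(*) FROM transactions GROUP BY account

Result:
account | COUNT(*)
--------+---------
ACC-102 | 2       
ACC-104 | 4       
ACC-106 | 1       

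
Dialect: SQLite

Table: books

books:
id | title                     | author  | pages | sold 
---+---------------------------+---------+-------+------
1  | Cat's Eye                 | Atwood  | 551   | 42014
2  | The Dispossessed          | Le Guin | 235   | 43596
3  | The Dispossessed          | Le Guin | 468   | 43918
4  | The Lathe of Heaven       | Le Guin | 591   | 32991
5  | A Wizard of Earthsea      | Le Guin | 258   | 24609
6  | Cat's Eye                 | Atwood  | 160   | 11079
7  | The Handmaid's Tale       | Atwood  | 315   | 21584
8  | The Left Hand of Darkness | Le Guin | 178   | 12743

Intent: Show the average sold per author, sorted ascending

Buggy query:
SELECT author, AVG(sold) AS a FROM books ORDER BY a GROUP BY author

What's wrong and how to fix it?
Bug: GROUP BY must precede ORDER BY

Fix: Reorder: SELECT … FROM … GROUP BY … ORDER BY …

Corrected query:
SELECT author, AVG(sold) AS a FROM books GROUP BY author ORDER BY a

Result:
author  | a           
--------+-------------
Atwood  | 24892.333333
Le Guin | 31571.4     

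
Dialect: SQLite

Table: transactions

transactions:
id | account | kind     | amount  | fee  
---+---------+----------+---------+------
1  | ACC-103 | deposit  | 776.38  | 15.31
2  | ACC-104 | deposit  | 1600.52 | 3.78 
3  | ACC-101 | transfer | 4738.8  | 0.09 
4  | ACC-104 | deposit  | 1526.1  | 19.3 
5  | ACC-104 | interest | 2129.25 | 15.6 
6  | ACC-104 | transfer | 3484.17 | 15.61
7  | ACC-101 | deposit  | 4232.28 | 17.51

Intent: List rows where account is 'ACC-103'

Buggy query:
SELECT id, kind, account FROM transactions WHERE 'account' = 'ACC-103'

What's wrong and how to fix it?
Bug: 'account' in single quotes is a string literal, not the column; the comparison is literal-vs-literal and never true

Fix: Remove the quotes around the column name (or use double quotes for an identifier)

Corrected query:
SELECT id, kind, account FROM transactions WHERE account = 'ACC-103'

Result:
id | kind    | account
---+---------+--------
1  | deposit | ACC-103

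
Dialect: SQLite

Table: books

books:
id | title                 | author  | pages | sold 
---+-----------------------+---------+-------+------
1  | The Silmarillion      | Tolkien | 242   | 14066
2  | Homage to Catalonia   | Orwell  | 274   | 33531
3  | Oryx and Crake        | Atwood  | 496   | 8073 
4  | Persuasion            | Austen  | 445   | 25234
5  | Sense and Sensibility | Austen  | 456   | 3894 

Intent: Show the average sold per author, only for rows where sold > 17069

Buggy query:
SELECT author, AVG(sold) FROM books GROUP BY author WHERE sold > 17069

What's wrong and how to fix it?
Bug: Row-level WHERE must come before GROUP BY in the clause order

Fix: Move the WHERE clause before GROUP BY

Corrected query:
SELECT author, AVG(sold) FROM books WHERE sold > 17069 GROUP BY author

Result:
author | AVG(sold)
-------+----------
Austen | 25234    
Orwell | 33531    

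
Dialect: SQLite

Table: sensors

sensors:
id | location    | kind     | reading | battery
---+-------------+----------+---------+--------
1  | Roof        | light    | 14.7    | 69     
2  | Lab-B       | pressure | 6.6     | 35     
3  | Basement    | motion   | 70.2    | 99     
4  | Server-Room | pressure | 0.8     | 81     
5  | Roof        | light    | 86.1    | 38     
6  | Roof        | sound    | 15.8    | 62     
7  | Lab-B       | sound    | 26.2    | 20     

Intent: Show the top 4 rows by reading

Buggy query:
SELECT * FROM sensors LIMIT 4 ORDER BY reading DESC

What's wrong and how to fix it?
Bug: LIMIT must come after ORDER BY

Fix: Swap the clauses: ORDER BY first, then LIMIT

Corrected query:
SELECT * FROM sensors ORDER BY reading DESC LIMIT 4

Result:
id | location | kind   | reading | battery
---+----------+--------+---------+--------
5  | Roof     | light  | 86.1    | 38     
3  | Basement | motion | 70.2    | 99     
7  | Lab-B    | sound  | 26.2    | 20     
6  | Roof     | sound  | 15.8    | 62     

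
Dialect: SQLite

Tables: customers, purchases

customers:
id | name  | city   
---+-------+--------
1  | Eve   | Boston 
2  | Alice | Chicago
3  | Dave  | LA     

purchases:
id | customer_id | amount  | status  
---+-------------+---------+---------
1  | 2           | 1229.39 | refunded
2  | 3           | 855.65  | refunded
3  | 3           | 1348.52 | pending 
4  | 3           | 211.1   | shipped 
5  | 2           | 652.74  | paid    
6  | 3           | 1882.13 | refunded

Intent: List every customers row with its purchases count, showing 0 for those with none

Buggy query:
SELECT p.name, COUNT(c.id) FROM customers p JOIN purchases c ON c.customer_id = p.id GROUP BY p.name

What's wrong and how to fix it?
Bug: INNER JOIN drops customers rows that have no matching purchases rows

Fix: Switch to LEFT JOIN to retain unmatched parent rows

Corrected query:
SELECT p.name, COUNT(c.id) FROM customers p LEFT JOIN purchases c ON c.customer_id = p.id GROUP BY p.name

Result:
name  | COUNT(c.id)
------+------------
Alice | 2          
Dave  | 4          
Eve   | 0          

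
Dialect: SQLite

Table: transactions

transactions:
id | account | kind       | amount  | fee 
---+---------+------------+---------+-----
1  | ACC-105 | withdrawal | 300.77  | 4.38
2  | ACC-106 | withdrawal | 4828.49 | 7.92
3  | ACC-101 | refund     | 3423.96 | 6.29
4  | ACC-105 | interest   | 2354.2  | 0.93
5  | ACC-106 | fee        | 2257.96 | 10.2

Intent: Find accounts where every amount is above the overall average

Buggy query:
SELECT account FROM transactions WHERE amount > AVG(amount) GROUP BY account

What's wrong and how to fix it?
Bug: AVG() is an aggregate; it can't sit directly in WHERE

Fix: Use a subquery for AVG and a HAVING MIN(...) filter so the condition holds for every row in the group

Corrected query:
SELECT account FROM transactions GROUP BY account HAVING MIN(amount) > (SELECT AVG(amount) FROM transactions)

Result:
account
-------
ACC-101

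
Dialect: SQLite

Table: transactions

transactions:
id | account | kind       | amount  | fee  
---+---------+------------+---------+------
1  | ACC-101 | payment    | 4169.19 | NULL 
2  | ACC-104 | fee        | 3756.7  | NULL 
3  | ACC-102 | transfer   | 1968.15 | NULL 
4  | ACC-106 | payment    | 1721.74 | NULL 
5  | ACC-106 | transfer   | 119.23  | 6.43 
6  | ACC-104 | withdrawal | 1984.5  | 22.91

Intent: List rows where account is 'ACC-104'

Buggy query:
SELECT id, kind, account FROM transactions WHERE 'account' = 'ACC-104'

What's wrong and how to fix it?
Bug: Single quotes denote string literals in SQL; the column name is being compared as a constant string

Fix: Remove the quotes around the column name (or use double quotes for an identifier)

Corrected query:
SELECT id, kind, account FROM transactions WHERE account = 'ACC-104'

Result:
id | kind       | account
---+------------+--------
2  | fee        | ACC-104
6  | withdrawal | ACC-104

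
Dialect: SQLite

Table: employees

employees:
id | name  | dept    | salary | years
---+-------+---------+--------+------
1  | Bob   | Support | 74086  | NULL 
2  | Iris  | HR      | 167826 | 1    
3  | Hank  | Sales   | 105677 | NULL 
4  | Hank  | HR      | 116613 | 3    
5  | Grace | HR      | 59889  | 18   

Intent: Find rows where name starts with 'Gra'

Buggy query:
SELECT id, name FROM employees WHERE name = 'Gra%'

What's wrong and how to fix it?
Bug: Wildcards only work with LIKE; '=' treats '%' as a literal character

Fix: Replace '=' with LIKE so 'Gra%' is treated as a pattern

Corrected query:
SELECT id, name FROM employees WHERE name LIKE 'Gra%'

Result:
id | name 
---+------
5  | Grace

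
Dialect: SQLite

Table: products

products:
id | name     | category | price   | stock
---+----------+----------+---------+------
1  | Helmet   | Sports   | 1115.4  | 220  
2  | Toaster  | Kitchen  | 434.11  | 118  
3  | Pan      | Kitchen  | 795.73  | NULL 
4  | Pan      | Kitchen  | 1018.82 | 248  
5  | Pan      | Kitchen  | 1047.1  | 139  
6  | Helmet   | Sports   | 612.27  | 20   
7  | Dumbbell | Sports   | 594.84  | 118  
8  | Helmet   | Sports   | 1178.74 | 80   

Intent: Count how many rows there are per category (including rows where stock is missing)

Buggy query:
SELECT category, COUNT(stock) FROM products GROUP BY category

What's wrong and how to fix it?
Bug: COUNT(stock) skips NULLs, so groups with missing stock are undercounted

Fix: Use COUNT(*) to count all rows regardless of NULL

Corrected query:
SELECT category, COUNT(*) FROM products GROUP BY category

Result:
category | COUNT(*)
---------+---------
Kitchen  | 4       
Sports   | 4       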